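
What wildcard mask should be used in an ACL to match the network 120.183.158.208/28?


Subnet mask: 255.255.255.240
Wildcard = 255.255.255.255 - subnet mask
255 - 255 = 0
255 - 255 = 0
255 - 255 = 0
255 - 240 = 15
Wildcard: 0.0.0.15


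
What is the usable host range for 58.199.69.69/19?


Network: 58.199.64.0
Broadcast: 58.199.95.255
First usable = network + 1
Last usable = broadcast - 1
Range: 58.199.64.1 to 58.199.95.254


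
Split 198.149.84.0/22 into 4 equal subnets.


New prefix = 22 + 2 = 24
Each subnet has 256 addresses
  198.149.84.0/24
  198.149.85.0/24
  198.149.86.0/24
  198.149.87.0/24
Subnets: 198.149.84.0/24, 198.149.85.0/24, 198.149.86.0/24, 198.149.87.0/24


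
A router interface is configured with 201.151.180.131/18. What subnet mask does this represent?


/18 means 18 network bits, 14 host bits
Binary: 11111111111111111100000000000000
Mask: 255.255.192.0


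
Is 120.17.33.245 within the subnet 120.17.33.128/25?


Subnet network: 120.17.33.128
Test IP AND mask: 120.17.33.128
Yes, 120.17.33.245 is in 120.17.33.128/25


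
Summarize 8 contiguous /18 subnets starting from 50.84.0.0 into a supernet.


Original prefix: /18
Number of subnets: 8 = 2^3
New prefix = 18 - 3 = 15
Supernet: 50.84.0.0/15


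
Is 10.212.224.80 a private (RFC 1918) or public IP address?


RFC 1918 private ranges:
  10.0.0.0/8 (10.0.0.0 - 10.255.255.255)
  172.16.0.0/12 (172.16.0.0 - 172.31.255.255)
  192.168.0.0/16 (192.168.0.0 - 192.168.255.255)
Private (in 10.0.0.0/8)


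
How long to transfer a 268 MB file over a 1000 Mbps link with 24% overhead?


Effective throughput = 1000 * (1 - 24/100) = 760 Mbps
File size in Mb = 268 * 8 = 2144 Mb
Time = 2144 / 760
Time = 2.8211 seconds


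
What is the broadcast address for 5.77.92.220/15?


Network: 5.76.0.0/15
Host bits = 17
Set all host bits to 1:
Broadcast: 5.77.255.255


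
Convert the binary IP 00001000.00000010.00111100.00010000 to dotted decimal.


00001000 = 8
00000010 = 2
00111100 = 60
00010000 = 16
IP: 8.2.60.16


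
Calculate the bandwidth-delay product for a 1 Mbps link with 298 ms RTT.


BDP = bandwidth * RTT
= 1 Mbps * 298 ms
= 1 * 1e6 * 298 / 1000 bits
= 298000 bits
= 37250 bytes
= 36.377 KB
BDP = 298000 bits (37250 bytes)


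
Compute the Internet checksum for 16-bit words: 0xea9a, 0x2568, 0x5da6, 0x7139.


Sum all words (with carry folding):
+ 0xea9a = 0xea9a
+ 0x2568 = 0x1003
+ 0x5da6 = 0x6da9
+ 0x7139 = 0xdee2
One's complement: ~0xdee2
Checksum = 0x211d


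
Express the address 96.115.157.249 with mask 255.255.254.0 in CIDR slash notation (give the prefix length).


Binary: 11111111.11111111.11111110.00000000
Count leading 1s
Prefix: /23


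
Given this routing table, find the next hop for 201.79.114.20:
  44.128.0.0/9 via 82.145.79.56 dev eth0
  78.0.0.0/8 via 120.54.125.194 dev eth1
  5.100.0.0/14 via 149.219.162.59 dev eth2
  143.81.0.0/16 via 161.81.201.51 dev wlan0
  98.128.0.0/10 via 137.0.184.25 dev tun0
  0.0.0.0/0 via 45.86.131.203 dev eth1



Longest prefix match for 201.79.114.20:
  /9 44.128.0.0: no
  /8 78.0.0.0: no
  /14 5.100.0.0: no
  /16 143.81.0.0: no
  /10 98.128.0.0: no
  /0 0.0.0.0: MATCH
Selected: next-hop 45.86.131.203 via eth1 (matched /0)


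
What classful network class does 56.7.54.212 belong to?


First octet: 56
Binary: 00111000
0xxxxxxx -> Class A (1-126)
Class A, default mask 255.0.0.0 (/8)


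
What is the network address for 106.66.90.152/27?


IP:   01101010.01000010.01011010.10011000
Mask: 11111111.11111111.11111111.11100000
AND operation:
Net:  01101010.01000010.01011010.10000000
Network: 106.66.90.128/27


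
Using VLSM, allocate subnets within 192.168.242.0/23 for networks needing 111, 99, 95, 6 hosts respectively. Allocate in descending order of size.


111 hosts -> /25 (126 usable): 192.168.242.0/25
99 hosts -> /25 (126 usable): 192.168.242.128/25
95 hosts -> /25 (126 usable): 192.168.243.0/25
6 hosts -> /29 (6 usable): 192.168.243.128/29
Allocation: 192.168.242.0/25 (111 hosts, 126 usable); 192.168.242.128/25 (99 hosts, 126 usable); 192.168.243.0/25 (95 hosts, 126 usable); 192.168.243.128/29 (6 hosts, 6 usable)


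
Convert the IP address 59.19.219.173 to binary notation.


59 = 00111011
19 = 00010011
219 = 11011011
173 = 10101101
Binary: 00111011.00010011.11011011.10101101


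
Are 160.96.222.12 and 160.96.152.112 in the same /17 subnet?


Mask: 255.255.128.0
160.96.222.12 AND mask = 160.96.128.0
160.96.152.112 AND mask = 160.96.128.0
Yes, same subnet (160.96.128.0)


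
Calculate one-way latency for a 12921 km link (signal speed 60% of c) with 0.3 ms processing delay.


Speed = 0.6 * 3e5 km/s = 180000 km/s
Propagation delay = 12921 / 180000 = 0.0718 s = 71.7833 ms
Processing delay = 0.3 ms
Total one-way latency = 72.0833 ms


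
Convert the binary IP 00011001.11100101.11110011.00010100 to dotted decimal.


00011001 = 25
11100101 = 229
11110011 = 243
00010100 = 20
IP: 25.229.243.20


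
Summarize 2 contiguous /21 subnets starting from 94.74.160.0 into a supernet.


Original prefix: /21
Number of subnets: 2 = 2^1
New prefix = 21 - 1 = 20
Supernet: 94.74.160.0/20


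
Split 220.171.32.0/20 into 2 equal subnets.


New prefix = 20 + 1 = 21
Each subnet has 2048 addresses
  220.171.32.0/21
  220.171.40.0/21
Subnets: 220.171.32.0/21, 220.171.40.0/21


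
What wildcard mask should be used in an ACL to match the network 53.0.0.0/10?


Subnet mask: 255.192.0.0
Wildcard = 255.255.255.255 - subnet mask
255 - 255 = 0
255 - 192 = 63
255 - 0 = 255
255 - 0 = 255
Wildcard: 0.63.255.255


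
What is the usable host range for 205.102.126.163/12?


Network: 205.96.0.0
Broadcast: 205.111.255.255
First usable = network + 1
Last usable = broadcast - 1
Range: 205.96.0.1 to 205.111.255.254


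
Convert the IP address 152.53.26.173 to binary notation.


152 = 10011000
53 = 00110101
26 = 00011010
173 = 10101101
Binary: 10011000.00110101.00011010.10101101


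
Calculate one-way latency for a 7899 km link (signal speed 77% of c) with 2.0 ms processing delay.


Speed = 0.77 * 3e5 km/s = 231000 km/s
Propagation delay = 7899 / 231000 = 0.0342 s = 34.1948 ms
Processing delay = 2.0 ms
Total one-way latency = 36.1948 ms


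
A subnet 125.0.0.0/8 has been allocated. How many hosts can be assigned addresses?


Host bits = 32 - 8 = 24
Total addresses = 2^24 = 16777216
Usable = total - 2 (network and broadcast)
Usable hosts: 16777214


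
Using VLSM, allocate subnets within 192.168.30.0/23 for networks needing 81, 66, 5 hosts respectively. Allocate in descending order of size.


81 hosts -> /25 (126 usable): 192.168.30.0/25
66 hosts -> /25 (126 usable): 192.168.30.128/25
5 hosts -> /29 (6 usable): 192.168.31.0/29
Allocation: 192.168.30.0/25 (81 hosts, 126 usable); 192.168.30.128/25 (66 hosts, 126 usable); 192.168.31.0/29 (5 hosts, 6 usable)


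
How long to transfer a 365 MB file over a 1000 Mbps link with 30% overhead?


Effective throughput = 1000 * (1 - 30/100) = 700 Mbps
File size in Mb = 365 * 8 = 2920 Mb
Time = 2920 / 700
Time = 4.1714 seconds


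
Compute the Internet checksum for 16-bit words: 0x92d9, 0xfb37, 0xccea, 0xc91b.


Sum all words (with carry folding):
+ 0x92d9 = 0x92d9
+ 0xfb37 = 0x8e11
+ 0xccea = 0x5afc
+ 0xc91b = 0x2418
One's complement: ~0x2418
Checksum = 0xdbe7


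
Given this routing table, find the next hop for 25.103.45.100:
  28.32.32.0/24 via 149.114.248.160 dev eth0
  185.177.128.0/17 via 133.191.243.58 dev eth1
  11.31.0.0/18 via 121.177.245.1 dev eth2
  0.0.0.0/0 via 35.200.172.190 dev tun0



Longest prefix match for 25.103.45.100:
  /24 28.32.32.0: no
  /17 185.177.128.0: no
  /18 11.31.0.0: no
  /0 0.0.0.0: MATCH
Selected: next-hop 35.200.172.190 via tun0 (matched /0)


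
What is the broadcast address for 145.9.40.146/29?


Network: 145.9.40.144/29
Host bits = 3
Set all host bits to 1:
Broadcast: 145.9.40.151


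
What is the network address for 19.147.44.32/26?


IP:   00010011.10010011.00101100.00100000
Mask: 11111111.11111111.11111111.11000000
AND operation:
Net:  00010011.10010011.00101100.00000000
Network: 19.147.44.0/26


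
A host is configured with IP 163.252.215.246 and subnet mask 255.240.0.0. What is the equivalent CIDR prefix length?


Binary: 11111111.11110000.00000000.00000000
Count leading 1s
Prefix: /12


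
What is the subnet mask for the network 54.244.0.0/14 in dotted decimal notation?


/14 means 14 network bits, 18 host bits
Binary: 11111111111111000000000000000000
Mask: 255.252.0.0


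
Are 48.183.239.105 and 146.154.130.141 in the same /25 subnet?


Mask: 255.255.255.128
48.183.239.105 AND mask = 48.183.239.0
146.154.130.141 AND mask = 146.154.130.128
No, different subnets (48.183.239.0 vs 146.154.130.128)


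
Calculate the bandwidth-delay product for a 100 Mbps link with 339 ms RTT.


BDP = bandwidth * RTT
= 100 Mbps * 339 ms
= 100 * 1e6 * 339 / 1000 bits
= 33900000 bits
= 4237500 bytes
= 4138.1836 KB
BDP = 33900000 bits (4237500 bytes)


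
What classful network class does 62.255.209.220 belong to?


First octet: 62
Binary: 00111110
0xxxxxxx -> Class A (1-126)
Class A, default mask 255.0.0.0 (/8)


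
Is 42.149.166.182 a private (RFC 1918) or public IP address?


RFC 1918 private ranges:
  10.0.0.0/8 (10.0.0.0 - 10.255.255.255)
  172.16.0.0/12 (172.16.0.0 - 172.31.255.255)
  192.168.0.0/16 (192.168.0.0 - 192.168.255.255)
Public (not in any RFC 1918 range)


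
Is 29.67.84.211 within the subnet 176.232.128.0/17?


Subnet network: 176.232.128.0
Test IP AND mask: 29.67.0.0
No, 29.67.84.211 is not in 176.232.128.0/17


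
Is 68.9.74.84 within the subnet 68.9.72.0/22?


Subnet network: 68.9.72.0
Test IP AND mask: 68.9.72.0
Yes, 68.9.74.84 is in 68.9.72.0/22


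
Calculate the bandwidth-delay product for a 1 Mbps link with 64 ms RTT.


BDP = bandwidth * RTT
= 1 Mbps * 64 ms
= 1 * 1e6 * 64 / 1000 bits
= 64000 bits
= 8000 bytes
= 7.8125 KB
BDP = 64000 bits (8000 bytes)


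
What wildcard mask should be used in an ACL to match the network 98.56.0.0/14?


Subnet mask: 255.252.0.0
Wildcard = 255.255.255.255 - subnet mask
255 - 255 = 0
255 - 252 = 3
255 - 0 = 255
255 - 0 = 255
Wildcard: 0.3.255.255


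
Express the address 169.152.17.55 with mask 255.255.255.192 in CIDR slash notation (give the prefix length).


Binary: 11111111.11111111.11111111.11000000
Count leading 1s
Prefix: /26


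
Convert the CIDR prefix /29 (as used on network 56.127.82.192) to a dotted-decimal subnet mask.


/29 means 29 network bits, 3 host bits
Binary: 11111111111111111111111111111000
Mask: 255.255.255.248


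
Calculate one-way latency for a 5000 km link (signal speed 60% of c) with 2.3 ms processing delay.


Speed = 0.6 * 3e5 km/s = 180000 km/s
Propagation delay = 5000 / 180000 = 0.0278 s = 27.7778 ms
Processing delay = 2.3 ms
Total one-way latency = 30.0778 ms


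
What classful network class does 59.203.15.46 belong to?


First octet: 59
Binary: 00111011
0xxxxxxx -> Class A (1-126)
Class A, default mask 255.0.0.0 (/8)


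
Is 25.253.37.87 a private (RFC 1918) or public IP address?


RFC 1918 private ranges:
  10.0.0.0/8 (10.0.0.0 - 10.255.255.255)
  172.16.0.0/12 (172.16.0.0 - 172.31.255.255)
  192.168.0.0/16 (192.168.0.0 - 192.168.255.255)
Public (not in any RFC 1918 range)


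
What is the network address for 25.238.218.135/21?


IP:   00011001.11101110.11011010.10000111
Mask: 11111111.11111111.11111000.00000000
AND operation:
Net:  00011001.11101110.11011000.00000000
Network: 25.238.216.0/21


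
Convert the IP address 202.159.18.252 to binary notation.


202 = 11001010
159 = 10011111
18 = 00010010
252 = 11111100
Binary: 11001010.10011111.00010010.11111100


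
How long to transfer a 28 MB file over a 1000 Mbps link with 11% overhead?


Effective throughput = 1000 * (1 - 11/100) = 890 Mbps
File size in Mb = 28 * 8 = 224 Mb
Time = 224 / 890
Time = 0.2517 seconds


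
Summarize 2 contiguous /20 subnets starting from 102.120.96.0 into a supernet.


Original prefix: /20
Number of subnets: 2 = 2^1
New prefix = 20 - 1 = 19
Supernet: 102.120.96.0/19


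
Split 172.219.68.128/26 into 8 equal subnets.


New prefix = 26 + 3 = 29
Each subnet has 8 addresses
  172.219.68.128/29
  172.219.68.136/29
  172.219.68.144/29
  172.219.68.152/29
  172.219.68.160/29
  172.219.68.168/29
  172.219.68.176/29
  172.219.68.184/29
Subnets: 172.219.68.128/29, 172.219.68.136/29, 172.219.68.144/29, 172.219.68.152/29, 172.219.68.160/29, 172.219.68.168/29, 172.219.68.176/29, 172.219.68.184/29


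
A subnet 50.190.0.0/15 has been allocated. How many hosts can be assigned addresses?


Host bits = 32 - 15 = 17
Total addresses = 2^17 = 131072
Usable = total - 2 (network and broadcast)
Usable hosts: 131070


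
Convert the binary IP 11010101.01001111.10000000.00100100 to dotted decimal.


11010101 = 213
01001111 = 79
10000000 = 128
00100100 = 36
IP: 213.79.128.36


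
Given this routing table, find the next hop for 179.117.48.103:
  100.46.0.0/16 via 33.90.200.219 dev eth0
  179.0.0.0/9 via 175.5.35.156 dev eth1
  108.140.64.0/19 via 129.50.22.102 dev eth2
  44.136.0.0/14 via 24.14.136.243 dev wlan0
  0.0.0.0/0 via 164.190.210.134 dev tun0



Longest prefix match for 179.117.48.103:
  /16 100.46.0.0: no
  /9 179.0.0.0: MATCH
  /19 108.140.64.0: no
  /14 44.136.0.0: no
  /0 0.0.0.0: MATCH
Selected: next-hop 175.5.35.156 via eth1 (matched /9)


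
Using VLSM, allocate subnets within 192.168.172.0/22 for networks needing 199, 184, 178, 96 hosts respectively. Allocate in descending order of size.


199 hosts -> /24 (254 usable): 192.168.172.0/24
184 hosts -> /24 (254 usable): 192.168.173.0/24
178 hosts -> /24 (254 usable): 192.168.174.0/24
96 hosts -> /25 (126 usable): 192.168.175.0/25
Allocation: 192.168.172.0/24 (199 hosts, 254 usable); 192.168.173.0/24 (184 hosts, 254 usable); 192.168.174.0/24 (178 hosts, 254 usable); 192.168.175.0/25 (96 hosts, 126 usable)


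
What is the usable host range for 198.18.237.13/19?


Network: 198.18.224.0
Broadcast: 198.18.255.255
First usable = network + 1
Last usable = broadcast - 1
Range: 198.18.224.1 to 198.18.255.254


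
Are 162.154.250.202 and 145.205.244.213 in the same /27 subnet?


Mask: 255.255.255.224
162.154.250.202 AND mask = 162.154.250.192
145.205.244.213 AND mask = 145.205.244.192
No, different subnets (162.154.250.192 vs 145.205.244.192)


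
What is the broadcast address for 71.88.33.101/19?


Network: 71.88.32.0/19
Host bits = 13
Set all host bits to 1:
Broadcast: 71.88.63.255


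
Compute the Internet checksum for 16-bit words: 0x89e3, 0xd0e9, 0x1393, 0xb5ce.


Sum all words (with carry folding):
+ 0x89e3 = 0x89e3
+ 0xd0e9 = 0x5acd
+ 0x1393 = 0x6e60
+ 0xb5ce = 0x242f
One's complement: ~0x242f
Checksum = 0xdbd0


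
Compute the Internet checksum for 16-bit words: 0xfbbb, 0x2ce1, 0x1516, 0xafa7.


Sum all words (with carry folding):
+ 0xfbbb = 0xfbbb
+ 0x2ce1 = 0x289d
+ 0x1516 = 0x3db3
+ 0xafa7 = 0xed5a
One's complement: ~0xed5a
Checksum = 0x12a5


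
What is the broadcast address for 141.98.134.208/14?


Network: 141.96.0.0/14
Host bits = 18
Set all host bits to 1:
Broadcast: 141.99.255.255


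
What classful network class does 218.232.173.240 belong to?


First octet: 218
Binary: 11011010
110xxxxx -> Class C (192-223)
Class C, default mask 255.255.255.0 (/24)


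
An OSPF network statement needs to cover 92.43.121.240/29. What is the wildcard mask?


Subnet mask: 255.255.255.248
Wildcard = 255.255.255.255 - subnet mask
255 - 255 = 0
255 - 255 = 0
255 - 255 = 0
255 - 248 = 7
Wildcard: 0.0.0.7


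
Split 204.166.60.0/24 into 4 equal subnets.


New prefix = 24 + 2 = 26
Each subnet has 64 addresses
  204.166.60.0/26
  204.166.60.64/26
  204.166.60.128/26
  204.166.60.192/26
Subnets: 204.166.60.0/26, 204.166.60.64/26, 204.166.60.128/26, 204.166.60.192/26


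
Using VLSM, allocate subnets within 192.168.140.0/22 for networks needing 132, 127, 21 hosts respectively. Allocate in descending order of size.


132 hosts -> /24 (254 usable): 192.168.140.0/24
127 hosts -> /24 (254 usable): 192.168.141.0/24
21 hosts -> /27 (30 usable): 192.168.142.0/27
Allocation: 192.168.140.0/24 (132 hosts, 254 usable); 192.168.141.0/24 (127 hosts, 254 usable); 192.168.142.0/27 (21 hosts, 30 usable)


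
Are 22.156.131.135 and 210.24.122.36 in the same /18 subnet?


Mask: 255.255.192.0
22.156.131.135 AND mask = 22.156.128.0
210.24.122.36 AND mask = 210.24.64.0
No, different subnets (22.156.128.0 vs 210.24.64.0)


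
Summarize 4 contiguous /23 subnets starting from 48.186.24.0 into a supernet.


Original prefix: /23
Number of subnets: 4 = 2^2
New prefix = 23 - 2 = 21
Supernet: 48.186.24.0/21


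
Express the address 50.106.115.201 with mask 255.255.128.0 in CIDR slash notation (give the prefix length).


Binary: 11111111.11111111.10000000.00000000
Count leading 1s
Prefix: /17


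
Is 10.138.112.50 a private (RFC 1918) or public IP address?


RFC 1918 private ranges:
  10.0.0.0/8 (10.0.0.0 - 10.255.255.255)
  172.16.0.0/12 (172.16.0.0 - 172.31.255.255)
  192.168.0.0/16 (192.168.0.0 - 192.168.255.255)
Private (in 10.0.0.0/8)


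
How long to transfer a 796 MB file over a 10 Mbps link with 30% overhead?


Effective throughput = 10 * (1 - 30/100) = 7 Mbps
File size in Mb = 796 * 8 = 6368 Mb
Time = 6368 / 7
Time = 909.7143 seconds


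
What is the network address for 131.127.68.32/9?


IP:   10000011.01111111.01000100.00100000
Mask: 11111111.10000000.00000000.00000000
AND operation:
Net:  10000011.00000000.00000000.00000000
Network: 131.0.0.0/9


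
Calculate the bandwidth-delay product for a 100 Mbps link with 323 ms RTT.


BDP = bandwidth * RTT
= 100 Mbps * 323 ms
= 100 * 1e6 * 323 / 1000 bits
= 32300000 bits
= 4037500 bytes
= 3942.8711 KB
BDP = 32300000 bits (4037500 bytes)


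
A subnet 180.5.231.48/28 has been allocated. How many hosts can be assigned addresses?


Host bits = 32 - 28 = 4
Total addresses = 2^4 = 16
Usable = total - 2 (network and broadcast)
Usable hosts: 14


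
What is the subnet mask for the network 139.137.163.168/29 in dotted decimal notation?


/29 means 29 network bits, 3 host bits
Binary: 11111111111111111111111111111000
Mask: 255.255.255.248


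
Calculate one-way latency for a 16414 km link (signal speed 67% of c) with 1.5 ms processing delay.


Speed = 0.67 * 3e5 km/s = 201000 km/s
Propagation delay = 16414 / 201000 = 0.0817 s = 81.6617 ms
Processing delay = 1.5 ms
Total one-way latency = 83.1617 ms


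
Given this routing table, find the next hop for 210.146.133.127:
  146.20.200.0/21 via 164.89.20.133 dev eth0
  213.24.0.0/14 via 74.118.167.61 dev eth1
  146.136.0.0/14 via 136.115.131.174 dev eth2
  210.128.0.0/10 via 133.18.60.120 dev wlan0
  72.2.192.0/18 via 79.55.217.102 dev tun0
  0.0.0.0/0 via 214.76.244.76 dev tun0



Longest prefix match for 210.146.133.127:
  /21 146.20.200.0: no
  /14 213.24.0.0: no
  /14 146.136.0.0: no
  /10 210.128.0.0: MATCH
  /18 72.2.192.0: no
  /0 0.0.0.0: MATCH
Selected: next-hop 133.18.60.120 via wlan0 (matched /10)


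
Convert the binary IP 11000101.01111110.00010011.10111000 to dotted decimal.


11000101 = 197
01111110 = 126
00010011 = 19
10111000 = 184
IP: 197.126.19.184


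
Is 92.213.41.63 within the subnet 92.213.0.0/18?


Subnet network: 92.213.0.0
Test IP AND mask: 92.213.0.0
Yes, 92.213.41.63 is in 92.213.0.0/18


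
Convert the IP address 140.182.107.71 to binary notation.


140 = 10001100
182 = 10110110
107 = 01101011
71 = 01000111
Binary: 10001100.10110110.01101011.01000111


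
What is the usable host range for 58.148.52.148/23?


Network: 58.148.52.0
Broadcast: 58.148.53.255
First usable = network + 1
Last usable = broadcast - 1
Range: 58.148.52.1 to 58.148.53.254


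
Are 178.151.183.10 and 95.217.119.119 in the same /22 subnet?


Mask: 255.255.252.0
178.151.183.10 AND mask = 178.151.180.0
95.217.119.119 AND mask = 95.217.116.0
No, different subnets (178.151.180.0 vs 95.217.116.0)


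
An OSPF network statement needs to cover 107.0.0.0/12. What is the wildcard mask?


Subnet mask: 255.240.0.0
Wildcard = 255.255.255.255 - subnet mask
255 - 255 = 0
255 - 240 = 15
255 - 0 = 255
255 - 0 = 255
Wildcard: 0.15.255.255


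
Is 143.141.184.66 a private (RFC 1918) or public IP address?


RFC 1918 private ranges:
  10.0.0.0/8 (10.0.0.0 - 10.255.255.255)
  172.16.0.0/12 (172.16.0.0 - 172.31.255.255)
  192.168.0.0/16 (192.168.0.0 - 192.168.255.255)
Public (not in any RFC 1918 range)


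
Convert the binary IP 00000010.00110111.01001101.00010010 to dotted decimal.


00000010 = 2
00110111 = 55
01001101 = 77
00010010 = 18
IP: 2.55.77.18


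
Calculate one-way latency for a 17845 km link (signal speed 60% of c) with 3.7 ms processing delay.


Speed = 0.6 * 3e5 km/s = 180000 km/s
Propagation delay = 17845 / 180000 = 0.0991 s = 99.1389 ms
Processing delay = 3.7 ms
Total one-way latency = 102.8389 ms


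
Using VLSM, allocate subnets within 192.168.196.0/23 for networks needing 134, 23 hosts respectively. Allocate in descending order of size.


134 hosts -> /24 (254 usable): 192.168.196.0/24
23 hosts -> /27 (30 usable): 192.168.197.0/27
Allocation: 192.168.196.0/24 (134 hosts, 254 usable); 192.168.197.0/27 (23 hosts, 30 usable)


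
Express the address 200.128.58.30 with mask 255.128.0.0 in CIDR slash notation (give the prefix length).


Binary: 11111111.10000000.00000000.00000000
Count leading 1s
Prefix: /9


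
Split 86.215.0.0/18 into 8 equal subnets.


New prefix = 18 + 3 = 21
Each subnet has 2048 addresses
  86.215.0.0/21
  86.215.8.0/21
  86.215.16.0/21
  86.215.24.0/21
  86.215.32.0/21
  86.215.40.0/21
  86.215.48.0/21
  86.215.56.0/21
Subnets: 86.215.0.0/21, 86.215.8.0/21, 86.215.16.0/21, 86.215.24.0/21, 86.215.32.0/21, 86.215.40.0/21, 86.215.48.0/21, 86.215.56.0/21


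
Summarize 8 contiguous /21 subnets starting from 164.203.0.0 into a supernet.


Original prefix: /21
Number of subnets: 8 = 2^3
New prefix = 21 - 3 = 18
Supernet: 164.203.0.0/18


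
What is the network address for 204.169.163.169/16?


IP:   11001100.10101001.10100011.10101001
Mask: 11111111.11111111.00000000.00000000
AND operation:
Net:  11001100.10101001.00000000.00000000
Network: 204.169.0.0/16


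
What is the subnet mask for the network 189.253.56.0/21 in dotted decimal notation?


/21 means 21 network bits, 11 host bits
Binary: 11111111111111111111100000000000
Mask: 255.255.248.0


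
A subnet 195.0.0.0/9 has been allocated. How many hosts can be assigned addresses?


Host bits = 32 - 9 = 23
Total addresses = 2^23 = 8388608
Usable = total - 2 (network and broadcast)
Usable hosts: 8388606


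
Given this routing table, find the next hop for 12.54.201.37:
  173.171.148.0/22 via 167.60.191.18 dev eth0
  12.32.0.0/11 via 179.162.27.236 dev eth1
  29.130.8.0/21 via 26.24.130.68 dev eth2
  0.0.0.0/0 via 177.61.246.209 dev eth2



Longest prefix match for 12.54.201.37:
  /22 173.171.148.0: no
  /11 12.32.0.0: MATCH
  /21 29.130.8.0: no
  /0 0.0.0.0: MATCH
Selected: next-hop 179.162.27.236 via eth1 (matched /11)


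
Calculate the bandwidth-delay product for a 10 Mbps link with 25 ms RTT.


BDP = bandwidth * RTT
= 10 Mbps * 25 ms
= 10 * 1e6 * 25 / 1000 bits
= 250000 bits
= 31250 bytes
= 30.5176 KB
BDP = 250000 bits (31250 bytes)


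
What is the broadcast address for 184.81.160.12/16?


Network: 184.81.0.0/16
Host bits = 16
Set all host bits to 1:
Broadcast: 184.81.255.255


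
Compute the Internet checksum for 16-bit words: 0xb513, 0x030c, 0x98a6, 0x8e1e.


Sum all words (with carry folding):
+ 0xb513 = 0xb513
+ 0x030c = 0xb81f
+ 0x98a6 = 0x50c6
+ 0x8e1e = 0xdee4
One's complement: ~0xdee4
Checksum = 0x211b


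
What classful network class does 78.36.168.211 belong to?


First octet: 78
Binary: 01001110
0xxxxxxx -> Class A (1-126)
Class A, default mask 255.0.0.0 (/8)


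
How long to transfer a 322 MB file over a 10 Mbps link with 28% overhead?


Effective throughput = 10 * (1 - 28/100) = 7.2 Mbps
File size in Mb = 322 * 8 = 2576 Mb
Time = 2576 / 7.2
Time = 357.7778 seconds


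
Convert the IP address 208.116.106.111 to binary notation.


208 = 11010000
116 = 01110100
106 = 01101010
111 = 01101111
Binary: 11010000.01110100.01101010.01101111


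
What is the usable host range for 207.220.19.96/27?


Network: 207.220.19.96
Broadcast: 207.220.19.127
First usable = network + 1
Last usable = broadcast - 1
Range: 207.220.19.97 to 207.220.19.126


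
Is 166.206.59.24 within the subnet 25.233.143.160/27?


Subnet network: 25.233.143.160
Test IP AND mask: 166.206.59.0
No, 166.206.59.24 is not in 25.233.143.160/27


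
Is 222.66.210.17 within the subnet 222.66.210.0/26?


Subnet network: 222.66.210.0
Test IP AND mask: 222.66.210.0
Yes, 222.66.210.17 is in 222.66.210.0/26


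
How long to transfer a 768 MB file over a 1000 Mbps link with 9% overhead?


Effective throughput = 1000 * (1 - 9/100) = 910 Mbps
File size in Mb = 768 * 8 = 6144 Mb
Time = 6144 / 910
Time = 6.7516 seconds


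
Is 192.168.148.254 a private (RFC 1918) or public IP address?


RFC 1918 private ranges:
  10.0.0.0/8 (10.0.0.0 - 10.255.255.255)
  172.16.0.0/12 (172.16.0.0 - 172.31.255.255)
  192.168.0.0/16 (192.168.0.0 - 192.168.255.255)
Private (in 192.168.0.0/16)


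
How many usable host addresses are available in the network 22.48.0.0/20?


Host bits = 32 - 20 = 12
Total addresses = 2^12 = 4096
Usable = total - 2 (network and broadcast)
Usable hosts: 4094


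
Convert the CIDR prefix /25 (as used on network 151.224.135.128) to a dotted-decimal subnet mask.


/25 means 25 network bits, 7 host bits
Binary: 11111111111111111111111110000000
Mask: 255.255.255.128


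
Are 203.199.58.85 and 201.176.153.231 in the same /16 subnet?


Mask: 255.255.0.0
203.199.58.85 AND mask = 203.199.0.0
201.176.153.231 AND mask = 201.176.0.0
No, different subnets (203.199.0.0 vs 201.176.0.0)


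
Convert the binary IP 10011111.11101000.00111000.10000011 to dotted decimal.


10011111 = 159
11101000 = 232
00111000 = 56
10000011 = 131
IP: 159.232.56.131


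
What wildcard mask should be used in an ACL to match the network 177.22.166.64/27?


Subnet mask: 255.255.255.224
Wildcard = 255.255.255.255 - subnet mask
255 - 255 = 0
255 - 255 = 0
255 - 255 = 0
255 - 224 = 31
Wildcard: 0.0.0.31


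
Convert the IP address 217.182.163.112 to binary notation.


217 = 11011001
182 = 10110110
163 = 10100011
112 = 01110000
Binary: 11011001.10110110.10100011.01110000


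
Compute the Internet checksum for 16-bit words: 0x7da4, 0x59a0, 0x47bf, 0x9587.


Sum all words (with carry folding):
+ 0x7da4 = 0x7da4
+ 0x59a0 = 0xd744
+ 0x47bf = 0x1f04
+ 0x9587 = 0xb48b
One's complement: ~0xb48b
Checksum = 0x4b74


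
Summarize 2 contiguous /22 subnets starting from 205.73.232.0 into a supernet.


Original prefix: /22
Number of subnets: 2 = 2^1
New prefix = 22 - 1 = 21
Supernet: 205.73.232.0/21


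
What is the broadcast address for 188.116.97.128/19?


Network: 188.116.96.0/19
Host bits = 13
Set all host bits to 1:
Broadcast: 188.116.127.255


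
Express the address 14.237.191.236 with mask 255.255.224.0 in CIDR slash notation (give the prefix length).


Binary: 11111111.11111111.11100000.00000000
Count leading 1s
Prefix: /19


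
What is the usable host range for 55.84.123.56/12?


Network: 55.80.0.0
Broadcast: 55.95.255.255
First usable = network + 1
Last usable = broadcast - 1
Range: 55.80.0.1 to 55.95.255.254


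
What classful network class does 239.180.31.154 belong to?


First octet: 239
Binary: 11101111
1110xxxx -> Class D (224-239)
Class D (multicast), default mask N/A


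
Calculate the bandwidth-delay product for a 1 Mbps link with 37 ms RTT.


BDP = bandwidth * RTT
= 1 Mbps * 37 ms
= 1 * 1e6 * 37 / 1000 bits
= 37000 bits
= 4625 bytes
= 4.5166 KB
BDP = 37000 bits (4625 bytes)


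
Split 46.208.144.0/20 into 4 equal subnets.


New prefix = 20 + 2 = 22
Each subnet has 1024 addresses
  46.208.144.0/22
  46.208.148.0/22
  46.208.152.0/22
  46.208.156.0/22
Subnets: 46.208.144.0/22, 46.208.148.0/22, 46.208.152.0/22, 46.208.156.0/22


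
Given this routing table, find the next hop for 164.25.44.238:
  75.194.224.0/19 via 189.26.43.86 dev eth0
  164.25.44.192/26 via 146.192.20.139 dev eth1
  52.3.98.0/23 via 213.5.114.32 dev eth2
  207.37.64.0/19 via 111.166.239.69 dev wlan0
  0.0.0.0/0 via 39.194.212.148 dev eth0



Longest prefix match for 164.25.44.238:
  /19 75.194.224.0: no
  /26 164.25.44.192: MATCH
  /23 52.3.98.0: no
  /19 207.37.64.0: no
  /0 0.0.0.0: MATCH
Selected: next-hop 146.192.20.139 via eth1 (matched /26)


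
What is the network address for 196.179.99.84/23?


IP:   11000100.10110011.01100011.01010100
Mask: 11111111.11111111.11111110.00000000
AND operation:
Net:  11000100.10110011.01100010.00000000
Network: 196.179.98.0/23


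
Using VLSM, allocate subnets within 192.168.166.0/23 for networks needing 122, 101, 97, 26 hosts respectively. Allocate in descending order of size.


122 hosts -> /25 (126 usable): 192.168.166.0/25
101 hosts -> /25 (126 usable): 192.168.166.128/25
97 hosts -> /25 (126 usable): 192.168.167.0/25
26 hosts -> /27 (30 usable): 192.168.167.128/27
Allocation: 192.168.166.0/25 (122 hosts, 126 usable); 192.168.166.128/25 (101 hosts, 126 usable); 192.168.167.0/25 (97 hosts, 126 usable); 192.168.167.128/27 (26 hosts, 30 usable)


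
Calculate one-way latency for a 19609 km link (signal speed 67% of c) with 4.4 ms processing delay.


Speed = 0.67 * 3e5 km/s = 201000 km/s
Propagation delay = 19609 / 201000 = 0.0976 s = 97.5572 ms
Processing delay = 4.4 ms
Total one-way latency = 101.9572 ms


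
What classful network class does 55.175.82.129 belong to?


First octet: 55
Binary: 00110111
0xxxxxxx -> Class A (1-126)
Class A, default mask 255.0.0.0 (/8)


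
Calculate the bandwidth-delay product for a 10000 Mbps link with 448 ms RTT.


BDP = bandwidth * RTT
= 10000 Mbps * 448 ms
= 10000 * 1e6 * 448 / 1000 bits
= 4480000000 bits
= 560000000 bytes
= 546875 KB
BDP = 4480000000 bits (560000000 bytes)


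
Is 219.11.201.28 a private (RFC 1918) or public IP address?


RFC 1918 private ranges:
  10.0.0.0/8 (10.0.0.0 - 10.255.255.255)
  172.16.0.0/12 (172.16.0.0 - 172.31.255.255)
  192.168.0.0/16 (192.168.0.0 - 192.168.255.255)
Public (not in any RFC 1918 range)


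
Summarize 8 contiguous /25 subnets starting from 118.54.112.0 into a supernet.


Original prefix: /25
Number of subnets: 8 = 2^3
New prefix = 25 - 3 = 22
Supernet: 118.54.112.0/22


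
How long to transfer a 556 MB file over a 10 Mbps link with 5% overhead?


Effective throughput = 10 * (1 - 5/100) = 9.5 Mbps
File size in Mb = 556 * 8 = 4448 Mb
Time = 4448 / 9.5
Time = 468.2105 seconds


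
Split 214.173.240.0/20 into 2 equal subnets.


New prefix = 20 + 1 = 21
Each subnet has 2048 addresses
  214.173.240.0/21
  214.173.248.0/21
Subnets: 214.173.240.0/21, 214.173.248.0/21


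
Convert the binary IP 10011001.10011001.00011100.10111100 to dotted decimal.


10011001 = 153
10011001 = 153
00011100 = 28
10111100 = 188
IP: 153.153.28.188


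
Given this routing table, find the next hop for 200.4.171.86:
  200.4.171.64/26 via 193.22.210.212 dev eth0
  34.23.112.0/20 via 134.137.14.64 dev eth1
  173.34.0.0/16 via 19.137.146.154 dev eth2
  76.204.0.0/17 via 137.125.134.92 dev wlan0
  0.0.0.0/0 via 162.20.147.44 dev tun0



Longest prefix match for 200.4.171.86:
  /26 200.4.171.64: MATCH
  /20 34.23.112.0: no
  /16 173.34.0.0: no
  /17 76.204.0.0: no
  /0 0.0.0.0: MATCH
Selected: next-hop 193.22.210.212 via eth0 (matched /26)


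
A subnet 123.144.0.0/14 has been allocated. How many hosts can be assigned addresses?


Host bits = 32 - 14 = 18
Total addresses = 2^18 = 262144
Usable = total - 2 (network and broadcast)
Usable hosts: 262142


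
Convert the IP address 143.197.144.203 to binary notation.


143 = 10001111
197 = 11000101
144 = 10010000
203 = 11001011
Binary: 10001111.11000101.10010000.11001011


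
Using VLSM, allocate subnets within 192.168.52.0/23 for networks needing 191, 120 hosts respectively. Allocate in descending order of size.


191 hosts -> /24 (254 usable): 192.168.52.0/24
120 hosts -> /25 (126 usable): 192.168.53.0/25
Allocation: 192.168.52.0/24 (191 hosts, 254 usable); 192.168.53.0/25 (120 hosts, 126 usable)


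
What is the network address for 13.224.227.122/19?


IP:   00001101.11100000.11100011.01111010
Mask: 11111111.11111111.11100000.00000000
AND operation:
Net:  00001101.11100000.11100000.00000000
Network: 13.224.224.0/19


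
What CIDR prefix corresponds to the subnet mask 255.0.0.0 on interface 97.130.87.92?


Binary: 11111111.00000000.00000000.00000000
Count leading 1s
Prefix: /8


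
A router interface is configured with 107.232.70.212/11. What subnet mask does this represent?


/11 means 11 network bits, 21 host bits
Binary: 11111111111000000000000000000000
Mask: 255.224.0.0


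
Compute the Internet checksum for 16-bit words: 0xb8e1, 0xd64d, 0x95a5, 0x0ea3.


Sum all words (with carry folding):
+ 0xb8e1 = 0xb8e1
+ 0xd64d = 0x8f2f
+ 0x95a5 = 0x24d5
+ 0x0ea3 = 0x3378
One's complement: ~0x3378
Checksum = 0xcc87


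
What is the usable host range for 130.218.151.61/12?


Network: 130.208.0.0
Broadcast: 130.223.255.255
First usable = network + 1
Last usable = broadcast - 1
Range: 130.208.0.1 to 130.223.255.254


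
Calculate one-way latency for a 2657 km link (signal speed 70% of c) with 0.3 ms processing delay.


Speed = 0.7 * 3e5 km/s = 210000 km/s
Propagation delay = 2657 / 210000 = 0.0127 s = 12.6524 ms
Processing delay = 0.3 ms
Total one-way latency = 12.9524 ms


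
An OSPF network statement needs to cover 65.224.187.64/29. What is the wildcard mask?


Subnet mask: 255.255.255.248
Wildcard = 255.255.255.255 - subnet mask
255 - 255 = 0
255 - 255 = 0
255 - 255 = 0
255 - 248 = 7
Wildcard: 0.0.0.7


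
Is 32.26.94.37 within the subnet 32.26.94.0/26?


Subnet network: 32.26.94.0
Test IP AND mask: 32.26.94.0
Yes, 32.26.94.37 is in 32.26.94.0/26


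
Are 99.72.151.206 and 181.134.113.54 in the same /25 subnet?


Mask: 255.255.255.128
99.72.151.206 AND mask = 99.72.151.128
181.134.113.54 AND mask = 181.134.113.0
No, different subnets (99.72.151.128 vs 181.134.113.0)


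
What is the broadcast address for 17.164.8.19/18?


Network: 17.164.0.0/18
Host bits = 14
Set all host bits to 1:
Broadcast: 17.164.63.255


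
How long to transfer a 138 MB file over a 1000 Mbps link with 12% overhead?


Effective throughput = 1000 * (1 - 12/100) = 880 Mbps
File size in Mb = 138 * 8 = 1104 Mb
Time = 1104 / 880
Time = 1.2545 seconds


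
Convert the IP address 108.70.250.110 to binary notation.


108 = 01101100
70 = 01000110
250 = 11111010
110 = 01101110
Binary: 01101100.01000110.11111010.01101110


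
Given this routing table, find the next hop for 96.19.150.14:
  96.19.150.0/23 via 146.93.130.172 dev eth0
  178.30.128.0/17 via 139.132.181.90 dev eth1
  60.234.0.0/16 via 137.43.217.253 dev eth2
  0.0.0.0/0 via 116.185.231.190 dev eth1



Longest prefix match for 96.19.150.14:
  /23 96.19.150.0: MATCH
  /17 178.30.128.0: no
  /16 60.234.0.0: no
  /0 0.0.0.0: MATCH
Selected: next-hop 146.93.130.172 via eth0 (matched /23)


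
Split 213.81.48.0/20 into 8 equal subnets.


New prefix = 20 + 3 = 23
Each subnet has 512 addresses
  213.81.48.0/23
  213.81.50.0/23
  213.81.52.0/23
  213.81.54.0/23
  213.81.56.0/23
  213.81.58.0/23
  213.81.60.0/23
  213.81.62.0/23
Subnets: 213.81.48.0/23, 213.81.50.0/23, 213.81.52.0/23, 213.81.54.0/23, 213.81.56.0/23, 213.81.58.0/23, 213.81.60.0/23, 213.81.62.0/23


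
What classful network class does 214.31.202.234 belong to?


First octet: 214
Binary: 11010110
110xxxxx -> Class C (192-223)
Class C, default mask 255.255.255.0 (/24)


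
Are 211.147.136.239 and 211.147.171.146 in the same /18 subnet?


Mask: 255.255.192.0
211.147.136.239 AND mask = 211.147.128.0
211.147.171.146 AND mask = 211.147.128.0
Yes, same subnet (211.147.128.0)


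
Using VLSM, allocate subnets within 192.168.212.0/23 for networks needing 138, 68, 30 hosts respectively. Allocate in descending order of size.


138 hosts -> /24 (254 usable): 192.168.212.0/24
68 hosts -> /25 (126 usable): 192.168.213.0/25
30 hosts -> /27 (30 usable): 192.168.213.128/27
Allocation: 192.168.212.0/24 (138 hosts, 254 usable); 192.168.213.0/25 (68 hosts, 126 usable); 192.168.213.128/27 (30 hosts, 30 usable)


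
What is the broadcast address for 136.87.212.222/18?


Network: 136.87.192.0/18
Host bits = 14
Set all host bits to 1:
Broadcast: 136.87.255.255


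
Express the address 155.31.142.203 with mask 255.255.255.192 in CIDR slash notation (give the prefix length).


Binary: 11111111.11111111.11111111.11000000
Count leading 1s
Prefix: /26


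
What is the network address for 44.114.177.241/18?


IP:   00101100.01110010.10110001.11110001
Mask: 11111111.11111111.11000000.00000000
AND operation:
Net:  00101100.01110010.10000000.00000000
Network: 44.114.128.0/18


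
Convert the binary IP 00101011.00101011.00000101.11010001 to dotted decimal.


00101011 = 43
00101011 = 43
00000101 = 5
11010001 = 209
IP: 43.43.5.209


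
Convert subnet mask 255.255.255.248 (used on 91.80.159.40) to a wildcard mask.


Subnet mask: 255.255.255.248
Wildcard = 255.255.255.255 - subnet mask
255 - 255 = 0
255 - 255 = 0
255 - 255 = 0
255 - 248 = 7
Wildcard: 0.0.0.7


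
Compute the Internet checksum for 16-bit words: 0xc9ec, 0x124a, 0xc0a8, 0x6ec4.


Sum all words (with carry folding):
+ 0xc9ec = 0xc9ec
+ 0x124a = 0xdc36
+ 0xc0a8 = 0x9cdf
+ 0x6ec4 = 0x0ba4
One's complement: ~0x0ba4
Checksum = 0xf45b


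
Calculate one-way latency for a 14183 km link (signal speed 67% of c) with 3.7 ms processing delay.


Speed = 0.67 * 3e5 km/s = 201000 km/s
Propagation delay = 14183 / 201000 = 0.0706 s = 70.5622 ms
Processing delay = 3.7 ms
Total one-way latency = 74.2622 ms


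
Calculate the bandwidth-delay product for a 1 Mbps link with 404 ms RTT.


BDP = bandwidth * RTT
= 1 Mbps * 404 ms
= 1 * 1e6 * 404 / 1000 bits
= 404000 bits
= 50500 bytes
= 49.3164 KB
BDP = 404000 bits (50500 bytes)


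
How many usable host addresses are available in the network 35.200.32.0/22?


Host bits = 32 - 22 = 10
Total addresses = 2^10 = 1024
Usable = total - 2 (network and broadcast)
Usable hosts: 1022


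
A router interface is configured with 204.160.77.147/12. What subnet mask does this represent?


/12 means 12 network bits, 20 host bits
Binary: 11111111111100000000000000000000
Mask: 255.240.0.0


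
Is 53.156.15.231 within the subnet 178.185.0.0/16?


Subnet network: 178.185.0.0
Test IP AND mask: 53.156.0.0
No, 53.156.15.231 is not in 178.185.0.0/16


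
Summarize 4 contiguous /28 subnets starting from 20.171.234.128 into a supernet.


Original prefix: /28
Number of subnets: 4 = 2^2
New prefix = 28 - 2 = 26
Supernet: 20.171.234.128/26


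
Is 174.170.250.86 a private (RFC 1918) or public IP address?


RFC 1918 private ranges:
  10.0.0.0/8 (10.0.0.0 - 10.255.255.255)
  172.16.0.0/12 (172.16.0.0 - 172.31.255.255)
  192.168.0.0/16 (192.168.0.0 - 192.168.255.255)
Public (not in any RFC 1918 range)


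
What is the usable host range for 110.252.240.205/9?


Network: 110.128.0.0
Broadcast: 110.255.255.255
First usable = network + 1
Last usable = broadcast - 1
Range: 110.128.0.1 to 110.255.255.254


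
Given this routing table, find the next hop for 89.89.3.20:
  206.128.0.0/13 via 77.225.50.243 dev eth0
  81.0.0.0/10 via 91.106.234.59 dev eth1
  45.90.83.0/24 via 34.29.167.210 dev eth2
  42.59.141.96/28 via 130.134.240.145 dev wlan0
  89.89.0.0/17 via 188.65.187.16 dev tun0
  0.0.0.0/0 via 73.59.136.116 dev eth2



Longest prefix match for 89.89.3.20:
  /13 206.128.0.0: no
  /10 81.0.0.0: no
  /24 45.90.83.0: no
  /28 42.59.141.96: no
  /17 89.89.0.0: MATCH
  /0 0.0.0.0: MATCH
Selected: next-hop 188.65.187.16 via tun0 (matched /17)
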